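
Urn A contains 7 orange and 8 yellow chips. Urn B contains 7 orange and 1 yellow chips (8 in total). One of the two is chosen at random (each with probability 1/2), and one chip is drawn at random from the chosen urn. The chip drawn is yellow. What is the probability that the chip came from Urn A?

P(yellow | Urn A) = 8/15; P(yellow | Urn B) = 1/8.
P(yellow) = 1/2·8/15 + 1/2·1/8 = 79/240.
By Bayes' rule, P(Urn A | yellow) = 4/15 / 79/240 = 64/79 ≈ 0.8101.

64/79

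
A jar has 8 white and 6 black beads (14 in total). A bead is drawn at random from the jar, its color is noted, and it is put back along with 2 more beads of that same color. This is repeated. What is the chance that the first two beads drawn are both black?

3/14

After a black draw the jar holds 8 black out of 16.
P = (6/14)·(8/16) = 3/14 ≈ 0.2143.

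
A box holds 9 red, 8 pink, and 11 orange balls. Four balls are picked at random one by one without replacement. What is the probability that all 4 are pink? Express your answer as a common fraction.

2/585

Unordered draws without replacement: count favorable combinations over C(28,4).
Favorable = C(9,0) · C(8,4) · C(11,0) = 70; total = C(28,4) = 20475.
P = 70/20475 = 2/585 ≈ 0.0034.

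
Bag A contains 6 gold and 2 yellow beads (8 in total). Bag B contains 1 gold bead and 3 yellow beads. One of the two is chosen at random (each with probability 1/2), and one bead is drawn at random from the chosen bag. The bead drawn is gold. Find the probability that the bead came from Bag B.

P(gold | Bag A) = 3/4; P(gold | Bag B) = 1/4.
P(gold) = 1/2·3/4 + 1/2·1/4 = 1/2.
By Bayes' rule, P(Bag B | gold) = 1/8 / 1/2 = 1/4 ≈ 0.2500.

1/4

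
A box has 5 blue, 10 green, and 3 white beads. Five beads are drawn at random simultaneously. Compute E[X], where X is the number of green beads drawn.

25/9

By linearity of expectation, E[X] = Σ P(draw i is green); by symmetry each draw (even without replacement) has P(green) = 10/18.
E[X] = 5 · 10/18 = 25/9 ≈ 2.7778.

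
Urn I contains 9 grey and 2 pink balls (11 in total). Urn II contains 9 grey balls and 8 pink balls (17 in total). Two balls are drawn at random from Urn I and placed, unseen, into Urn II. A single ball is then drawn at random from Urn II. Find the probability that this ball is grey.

117/209

Condition on how many of the transferred balls are grey (from Urn I: 9 grey of 11; then Urn II has 19 total).
  0 grey: C(9,0)C(2,2)/C(11,2) = 1/55; then P = 9/19
  1 grey: C(9,1)C(2,1)/C(11,2) = 18/55; then P = 10/19
  2 grey: C(9,2)C(2,0)/C(11,2) = 36/55; then P = 11/19
P(grey from Urn II) = 117/209 ≈ 0.5598.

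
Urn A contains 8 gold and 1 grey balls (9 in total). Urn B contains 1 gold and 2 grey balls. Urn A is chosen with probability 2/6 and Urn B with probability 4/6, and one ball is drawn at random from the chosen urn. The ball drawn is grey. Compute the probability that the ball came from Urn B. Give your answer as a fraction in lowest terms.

P(grey | Urn A) = 1/9; P(grey | Urn B) = 2/3.
P(grey) = 1/3·1/9 + 2/3·2/3 = 13/27.
By Bayes' rule, P(Urn B | grey) = 4/9 / 13/27 = 12/13 ≈ 0.9231.

12/13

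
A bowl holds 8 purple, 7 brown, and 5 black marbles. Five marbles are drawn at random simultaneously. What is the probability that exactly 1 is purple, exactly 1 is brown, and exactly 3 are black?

35/969

Unordered draws without replacement: count favorable combinations over C(20,5).
Favorable = C(8,1) · C(7,1) · C(5,3) = 560; total = C(20,5) = 15504.
P = 560/15504 = 35/969 ≈ 0.0361.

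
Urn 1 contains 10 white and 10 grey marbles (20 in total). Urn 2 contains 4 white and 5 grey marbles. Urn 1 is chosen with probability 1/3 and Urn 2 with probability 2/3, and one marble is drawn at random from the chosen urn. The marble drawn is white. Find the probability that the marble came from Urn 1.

9/25

P(white | Urn 1) = 1/2; P(white | Urn 2) = 4/9.
P(white) = 1/3·1/2 + 2/3·4/9 = 25/54.
By Bayes' rule, P(Urn 1 | white) = 1/6 / 25/54 = 9/25 ≈ 0.3600.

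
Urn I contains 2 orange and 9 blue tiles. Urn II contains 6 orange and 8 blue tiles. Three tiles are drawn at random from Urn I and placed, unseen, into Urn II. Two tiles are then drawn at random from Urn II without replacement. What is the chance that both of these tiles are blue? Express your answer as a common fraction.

Condition on how many of the transferred tiles are blue (from Urn I: 9 blue of 11; then Urn II has 17 total).
  1 blue: C(9,1)C(2,2)/C(11,3) = 3/55; then P = C(9,2)/C(17,2) = 9/34
  2 blue: C(9,2)C(2,1)/C(11,3) = 24/55; then P = C(10,2)/C(17,2) = 45/136
  3 blue: C(9,3)C(2,0)/C(11,3) = 28/55; then P = C(11,2)/C(17,2) = 55/136
P(both blue) = 31/85 ≈ 0.3647.

31/85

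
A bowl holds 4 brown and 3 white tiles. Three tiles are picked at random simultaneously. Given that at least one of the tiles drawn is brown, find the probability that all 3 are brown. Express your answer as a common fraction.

2/17

P(all 3 brown) = C(4,3)/C(7,3) = 4/35; P(at least one brown) = 1 − C(3,3)/C(7,3) = 34/35.
Since 'all 3 brown' ⊆ 'at least one brown', P(all 3 | at least one) = 4/35 / 34/35 = 2/17 ≈ 0.1176.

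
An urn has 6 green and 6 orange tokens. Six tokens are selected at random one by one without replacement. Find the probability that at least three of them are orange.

331/462

Sum the hypergeometric tail for j = 3,…,6 orange tokens.
Favorable = C(6,3)·C(6,3) + C(6,4)·C(6,2) + C(6,5)·C(6,1) + C(6,6)·C(6,0) = 662; total = C(12,6) = 924.
P = 662/924 = 331/462 ≈ 0.7165.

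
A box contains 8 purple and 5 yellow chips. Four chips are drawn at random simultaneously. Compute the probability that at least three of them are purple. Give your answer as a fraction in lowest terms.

Sum the hypergeometric tail for j = 3,…,4 purple chips.
Favorable = C(8,3)·C(5,1) + C(8,4)·C(5,0) = 350; total = C(13,4) = 715.
P = 350/715 = 70/143 ≈ 0.4895.

70/143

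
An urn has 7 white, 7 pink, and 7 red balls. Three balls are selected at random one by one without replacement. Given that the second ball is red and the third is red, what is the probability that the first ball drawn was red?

5/19

P(first=red and the second ball is red and the third is red) = (7/21)·(6/20)·(5/19) = 1/38.
P(E) = Σ over first color = 7/190 + 7/190 + 1/38 = 1/10.
By Bayes, P(first=red | E) = 1/38 / 1/10 = 5/19 ≈ 0.2632.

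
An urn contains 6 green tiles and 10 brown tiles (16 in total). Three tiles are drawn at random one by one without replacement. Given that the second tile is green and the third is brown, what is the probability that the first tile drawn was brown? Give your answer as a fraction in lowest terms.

P(first=brown and the second tile is green and the third is brown) = (10/16)·(6/15)·(9/14) = 9/56.
P(E) = Σ over first color = 5/56 + 9/56 = 1/4.
By Bayes, P(first=brown | E) = 9/56 / 1/4 = 9/14 ≈ 0.6429.

9/14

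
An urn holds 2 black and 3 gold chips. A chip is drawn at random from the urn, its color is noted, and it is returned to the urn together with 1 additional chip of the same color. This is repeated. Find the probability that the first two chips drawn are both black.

1/5

After a black draw the urn holds 3 black out of 6.
P = (2/5)·(3/6) = 1/5 ≈ 0.2000.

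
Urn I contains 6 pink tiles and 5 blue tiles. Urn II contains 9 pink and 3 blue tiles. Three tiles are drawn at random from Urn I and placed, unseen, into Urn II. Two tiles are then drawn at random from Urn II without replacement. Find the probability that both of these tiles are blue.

Condition on how many of the transferred tiles are blue (from Urn I: 5 blue of 11; then Urn II has 15 total).
  0 blue: C(5,0)C(6,3)/C(11,3) = 4/33; then P = C(3,2)/C(15,2) = 1/35
  1 blue: C(5,1)C(6,2)/C(11,3) = 5/11; then P = C(4,2)/C(15,2) = 2/35
  2 blue: C(5,2)C(6,1)/C(11,3) = 4/11; then P = C(5,2)/C(15,2) = 2/21
  3 blue: C(5,3)C(6,0)/C(11,3) = 2/33; then P = C(6,2)/C(15,2) = 1/7
P(both blue) = 4/55 ≈ 0.0727.

4/55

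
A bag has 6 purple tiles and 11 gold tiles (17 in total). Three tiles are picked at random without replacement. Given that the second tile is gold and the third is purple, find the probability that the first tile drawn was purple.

P(first=purple and the second tile is gold and the third is purple) = (6/17)·(11/16)·(5/15) = 11/136.
P(E) = Σ over first color = 11/136 + 11/68 = 33/136.
By Bayes, P(first=purple | E) = 11/136 / 33/136 = 1/3 ≈ 0.3333.

1/3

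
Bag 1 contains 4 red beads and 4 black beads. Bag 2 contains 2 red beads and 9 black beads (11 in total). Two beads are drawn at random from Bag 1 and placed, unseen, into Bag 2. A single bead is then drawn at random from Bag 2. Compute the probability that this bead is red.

Condition on how many of the transferred beads are red (from Bag 1: 4 red of 8; then Bag 2 has 13 total).
  0 red: C(4,0)C(4,2)/C(8,2) = 3/14; then P = 2/13
  1 red: C(4,1)C(4,1)/C(8,2) = 4/7; then P = 3/13
  2 red: C(4,2)C(4,0)/C(8,2) = 3/14; then P = 4/13
P(red from Bag 2) = 3/13 ≈ 0.2308.

3/13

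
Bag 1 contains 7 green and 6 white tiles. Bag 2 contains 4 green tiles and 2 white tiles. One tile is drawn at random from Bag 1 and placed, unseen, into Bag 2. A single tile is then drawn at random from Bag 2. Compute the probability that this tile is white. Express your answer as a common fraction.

32/91

Condition on how many of the transferred tiles are white (from Bag 1: 6 white of 13; then Bag 2 has 7 total).
  0 white: C(6,0)C(7,1)/C(13,1) = 7/13; then P = 2/7
  1 white: C(6,1)C(7,0)/C(13,1) = 6/13; then P = 3/7
P(white from Bag 2) = 32/91 ≈ 0.3516.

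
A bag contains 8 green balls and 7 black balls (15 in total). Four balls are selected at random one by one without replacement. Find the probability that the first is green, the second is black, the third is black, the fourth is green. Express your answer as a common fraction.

Multiply the conditional probability of each draw in order, without replacement, so each draw removes one from its color and from the total.
P = (8/15) · (7/14) · (6/13) · (7/12) = 14/195 ≈ 0.0718.

14/195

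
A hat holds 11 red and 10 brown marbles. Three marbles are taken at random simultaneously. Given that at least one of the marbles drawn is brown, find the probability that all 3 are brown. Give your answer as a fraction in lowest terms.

P(all 3 brown) = C(10,3)/C(21,3) = 12/133; P(at least one brown) = 1 − C(11,3)/C(21,3) = 233/266.
Since 'all 3 brown' ⊆ 'at least one brown', P(all 3 | at least one) = 12/133 / 233/266 = 24/233 ≈ 0.1030.

24/233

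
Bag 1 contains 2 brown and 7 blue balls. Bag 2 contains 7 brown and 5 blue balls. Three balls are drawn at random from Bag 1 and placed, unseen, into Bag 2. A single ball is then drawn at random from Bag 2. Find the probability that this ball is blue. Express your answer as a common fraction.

Condition on how many of the transferred balls are blue (from Bag 1: 7 blue of 9; then Bag 2 has 15 total).
  1 blue: C(7,1)C(2,2)/C(9,3) = 1/12; then P = 6/15
  2 blue: C(7,2)C(2,1)/C(9,3) = 1/2; then P = 7/15
  3 blue: C(7,3)C(2,0)/C(9,3) = 5/12; then P = 8/15
P(blue from Bag 2) = 22/45 ≈ 0.4889.

22/45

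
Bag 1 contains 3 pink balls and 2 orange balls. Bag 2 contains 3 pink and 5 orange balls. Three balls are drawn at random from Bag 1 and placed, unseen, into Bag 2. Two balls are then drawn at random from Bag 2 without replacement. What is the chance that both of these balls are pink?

93/550

Condition on how many of the transferred balls are pink (from Bag 1: 3 pink of 5; then Bag 2 has 11 total).
  1 pink: C(3,1)C(2,2)/C(5,3) = 3/10; then P = C(4,2)/C(11,2) = 6/55
  2 pink: C(3,2)C(2,1)/C(5,3) = 3/5; then P = C(5,2)/C(11,2) = 2/11
  3 pink: C(3,3)C(2,0)/C(5,3) = 1/10; then P = C(6,2)/C(11,2) = 3/11
P(both pink) = 93/550 ≈ 0.1691.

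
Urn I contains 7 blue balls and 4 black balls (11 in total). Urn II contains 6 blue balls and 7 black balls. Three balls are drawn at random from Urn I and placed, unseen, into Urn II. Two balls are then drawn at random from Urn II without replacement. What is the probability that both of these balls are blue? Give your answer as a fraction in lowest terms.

Condition on how many of the transferred balls are blue (from Urn I: 7 blue of 11; then Urn II has 16 total).
  0 blue: C(7,0)C(4,3)/C(11,3) = 4/165; then P = C(6,2)/C(16,2) = 1/8
  1 blue: C(7,1)C(4,2)/C(11,3) = 14/55; then P = C(7,2)/C(16,2) = 7/40
  2 blue: C(7,2)C(4,1)/C(11,3) = 28/55; then P = C(8,2)/C(16,2) = 7/30
  3 blue: C(7,3)C(4,0)/C(11,3) = 7/33; then P = C(9,2)/C(16,2) = 3/10
P(both blue) = 23/100 ≈ 0.2300.

23/100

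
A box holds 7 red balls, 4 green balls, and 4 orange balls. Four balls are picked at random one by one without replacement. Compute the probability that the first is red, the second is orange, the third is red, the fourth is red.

Multiply the conditional probability of each draw in order, without replacement, so each draw removes one from its color and from the total.
P = (7/15) · (4/14) · (6/13) · (5/12) = 1/39 ≈ 0.0256.

1/39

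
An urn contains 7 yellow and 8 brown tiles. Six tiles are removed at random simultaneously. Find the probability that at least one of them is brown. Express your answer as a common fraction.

714/715

Use the complement: P(at least one brown) = 1 − P(no brown).
P(none) = C(7,6)/C(15,6) = 7/5005.
So P = 1 − 7/5005 = 714/715 ≈ 0.9986.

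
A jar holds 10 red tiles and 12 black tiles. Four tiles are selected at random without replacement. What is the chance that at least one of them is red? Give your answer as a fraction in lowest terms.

124/133

Use the complement: P(at least one red) = 1 − P(no red).
P(none) = C(12,4)/C(22,4) = 495/7315.
So P = 1 − 495/7315 = 124/133 ≈ 0.9323.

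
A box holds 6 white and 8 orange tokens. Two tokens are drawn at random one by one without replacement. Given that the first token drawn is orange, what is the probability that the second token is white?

6/13

After removing 1 orange, the box has 6 white out of 13 remaining.
P(second is white | given) = 6/13 ≈ 0.4615.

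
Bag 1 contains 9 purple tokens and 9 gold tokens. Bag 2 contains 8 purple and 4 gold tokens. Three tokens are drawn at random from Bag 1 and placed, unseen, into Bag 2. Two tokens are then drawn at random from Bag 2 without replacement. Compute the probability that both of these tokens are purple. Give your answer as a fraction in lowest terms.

Condition on how many of the transferred tokens are purple (from Bag 1: 9 purple of 18; then Bag 2 has 15 total).
  0 purple: C(9,0)C(9,3)/C(18,3) = 7/68; then P = C(8,2)/C(15,2) = 4/15
  1 purple: C(9,1)C(9,2)/C(18,3) = 27/68; then P = C(9,2)/C(15,2) = 12/35
  2 purple: C(9,2)C(9,1)/C(18,3) = 27/68; then P = C(10,2)/C(15,2) = 3/7
  3 purple: C(9,3)C(9,0)/C(18,3) = 7/68; then P = C(11,2)/C(15,2) = 11/21
P(both purple) = 692/1785 ≈ 0.3877.

692/1785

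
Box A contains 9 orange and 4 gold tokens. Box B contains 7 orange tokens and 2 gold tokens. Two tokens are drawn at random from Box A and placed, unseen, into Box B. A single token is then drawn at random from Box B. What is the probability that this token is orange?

109/143

Condition on how many of the transferred tokens are orange (from Box A: 9 orange of 13; then Box B has 11 total).
  0 orange: C(9,0)C(4,2)/C(13,2) = 1/13; then P = 7/11
  1 orange: C(9,1)C(4,1)/C(13,2) = 6/13; then P = 8/11
  2 orange: C(9,2)C(4,0)/C(13,2) = 6/13; then P = 9/11
P(orange from Box B) = 109/143 ≈ 0.7622.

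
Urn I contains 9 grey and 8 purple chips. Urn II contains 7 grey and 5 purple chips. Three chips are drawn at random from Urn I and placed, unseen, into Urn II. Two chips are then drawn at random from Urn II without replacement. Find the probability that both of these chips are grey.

Condition on how many of the transferred chips are grey (from Urn I: 9 grey of 17; then Urn II has 15 total).
  0 grey: C(9,0)C(8,3)/C(17,3) = 7/85; then P = C(7,2)/C(15,2) = 1/5
  1 grey: C(9,1)C(8,2)/C(17,3) = 63/170; then P = C(8,2)/C(15,2) = 4/15
  2 grey: C(9,2)C(8,1)/C(17,3) = 36/85; then P = C(9,2)/C(15,2) = 12/35
  3 grey: C(9,3)C(8,0)/C(17,3) = 21/170; then P = C(10,2)/C(15,2) = 3/7
P(both grey) = 373/1190 ≈ 0.3134.

373/1190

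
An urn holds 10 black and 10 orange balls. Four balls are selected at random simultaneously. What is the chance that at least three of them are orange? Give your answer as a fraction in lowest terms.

94/323

Sum the hypergeometric tail for j = 3,…,4 orange balls.
Favorable = C(10,3)·C(10,1) + C(10,4)·C(10,0) = 1410; total = C(20,4) = 4845.
P = 1410/4845 = 94/323 ≈ 0.2910.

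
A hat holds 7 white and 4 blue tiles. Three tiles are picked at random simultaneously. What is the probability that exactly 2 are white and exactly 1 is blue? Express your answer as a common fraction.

Unordered draws without replacement: count favorable combinations over C(11,3).
Favorable = C(7,2) · C(4,1) = 84; total = C(11,3) = 165.
P = 84/165 = 28/55 ≈ 0.5091.

28/55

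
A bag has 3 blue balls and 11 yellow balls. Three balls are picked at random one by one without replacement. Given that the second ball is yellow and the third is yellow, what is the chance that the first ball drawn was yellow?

3/4

P(first=yellow and the second ball is yellow and the third is yellow) = (11/14)·(10/13)·(9/12) = 165/364.
P(E) = Σ over first color = 55/364 + 165/364 = 55/91.
By Bayes, P(first=yellow | E) = 165/364 / 55/91 = 3/4 ≈ 0.7500.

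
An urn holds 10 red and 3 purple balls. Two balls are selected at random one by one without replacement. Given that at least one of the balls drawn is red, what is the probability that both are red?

3/5

P(both red) = C(10,2)/C(13,2) = 15/26; P(at least one red) = 1 − C(3,2)/C(13,2) = 25/26.
Since 'both red' ⊆ 'at least one red', P(both | at least one) = 15/26 / 25/26 = 3/5 ≈ 0.6000.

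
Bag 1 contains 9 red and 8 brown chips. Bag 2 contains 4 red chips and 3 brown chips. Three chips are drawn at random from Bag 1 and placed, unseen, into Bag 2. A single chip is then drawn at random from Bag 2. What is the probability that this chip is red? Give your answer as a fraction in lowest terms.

Condition on how many of the transferred chips are red (from Bag 1: 9 red of 17; then Bag 2 has 10 total).
  0 red: C(9,0)C(8,3)/C(17,3) = 7/85; then P = 4/10
  1 red: C(9,1)C(8,2)/C(17,3) = 63/170; then P = 5/10
  2 red: C(9,2)C(8,1)/C(17,3) = 36/85; then P = 6/10
  3 red: C(9,3)C(8,0)/C(17,3) = 21/170; then P = 7/10
P(red from Bag 2) = 19/34 ≈ 0.5588.

19/34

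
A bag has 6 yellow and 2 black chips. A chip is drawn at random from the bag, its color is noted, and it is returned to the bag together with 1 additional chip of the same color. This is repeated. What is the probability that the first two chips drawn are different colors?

1/3

Either yellow then black, or black then yellow; after the first draw the total is 9.
P = (6/8)·(2/9) + (2/8)·(6/9) = 1/3 ≈ 0.3333.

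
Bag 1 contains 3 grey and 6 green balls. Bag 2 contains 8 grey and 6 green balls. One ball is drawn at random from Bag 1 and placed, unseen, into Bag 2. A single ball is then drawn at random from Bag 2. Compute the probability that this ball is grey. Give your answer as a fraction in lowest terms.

5/9

Condition on how many of the transferred balls are grey (from Bag 1: 3 grey of 9; then Bag 2 has 15 total).
  0 grey: C(3,0)C(6,1)/C(9,1) = 2/3; then P = 8/15
  1 grey: C(3,1)C(6,0)/C(9,1) = 1/3; then P = 9/15
P(grey from Bag 2) = 5/9 ≈ 0.5556.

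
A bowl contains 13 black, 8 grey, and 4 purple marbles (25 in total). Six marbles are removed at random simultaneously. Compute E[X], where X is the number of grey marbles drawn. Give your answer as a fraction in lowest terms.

48/25

By linearity of expectation, E[X] = Σ P(draw i is grey); by symmetry each draw (even without replacement) has P(grey) = 8/25.
E[X] = 6 · 8/25 = 48/25 ≈ 1.9200.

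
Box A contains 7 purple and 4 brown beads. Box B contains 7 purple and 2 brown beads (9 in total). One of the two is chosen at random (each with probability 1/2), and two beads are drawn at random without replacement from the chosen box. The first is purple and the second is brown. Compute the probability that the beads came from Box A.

72/127

P(E | Box A) = 14/55; P(E | Box B) = 7/36.
P(E) = 1/2·14/55 + 1/2·7/36 = 889/3960.
By Bayes' rule, P(Box A | E) = 7/55 / 889/3960 = 72/127 ≈ 0.5669.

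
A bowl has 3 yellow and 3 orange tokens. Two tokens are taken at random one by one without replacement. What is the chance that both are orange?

Unordered draws without replacement: count favorable combinations over C(6,2).
Favorable = C(3,0) · C(3,2) = 3; total = C(6,2) = 15.
P = 3/15 = 1/5 ≈ 0.2000.

1/5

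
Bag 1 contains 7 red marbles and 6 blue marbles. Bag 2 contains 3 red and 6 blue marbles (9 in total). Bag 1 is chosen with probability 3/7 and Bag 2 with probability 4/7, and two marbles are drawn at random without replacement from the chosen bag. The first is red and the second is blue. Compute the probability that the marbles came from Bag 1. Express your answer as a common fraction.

21/47

P(E | Bag 1) = 7/26; P(E | Bag 2) = 1/4.
P(E) = 3/7·7/26 + 4/7·1/4 = 47/182.
By Bayes' rule, P(Bag 1 | E) = 3/26 / 47/182 = 21/47 ≈ 0.4468.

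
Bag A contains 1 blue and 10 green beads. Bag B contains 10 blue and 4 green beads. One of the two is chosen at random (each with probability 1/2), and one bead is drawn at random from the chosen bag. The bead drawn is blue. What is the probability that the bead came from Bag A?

7/62

P(blue | Bag A) = 1/11; P(blue | Bag B) = 5/7.
P(blue) = 1/2·1/11 + 1/2·5/7 = 31/77.
By Bayes' rule, P(Bag A | blue) = 1/22 / 31/77 = 7/62 ≈ 0.1129.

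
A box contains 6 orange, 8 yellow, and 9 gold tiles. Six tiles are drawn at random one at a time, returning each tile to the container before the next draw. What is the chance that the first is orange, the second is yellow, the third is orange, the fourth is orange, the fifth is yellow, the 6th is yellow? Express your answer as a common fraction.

Multiply the conditional probability of each draw in order, with replacement (the composition resets each draw).
P = (6/23) · (8/23) · (6/23) · (6/23) · (8/23) · (8/23) = 110592/148035889 ≈ 0.0007.

110592/148035889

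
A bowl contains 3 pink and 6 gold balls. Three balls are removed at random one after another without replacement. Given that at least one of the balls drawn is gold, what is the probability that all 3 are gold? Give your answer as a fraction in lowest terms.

P(all 3 gold) = C(6,3)/C(9,3) = 5/21; P(at least one gold) = 1 − C(3,3)/C(9,3) = 83/84.
Since 'all 3 gold' ⊆ 'at least one gold', P(all 3 | at least one) = 5/21 / 83/84 = 20/83 ≈ 0.2410.

20/83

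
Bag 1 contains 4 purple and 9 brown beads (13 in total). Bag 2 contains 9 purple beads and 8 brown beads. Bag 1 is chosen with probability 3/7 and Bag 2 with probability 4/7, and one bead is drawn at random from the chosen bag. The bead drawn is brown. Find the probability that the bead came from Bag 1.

459/875

P(brown | Bag 1) = 9/13; P(brown | Bag 2) = 8/17.
P(brown) = 3/7·9/13 + 4/7·8/17 = 125/221.
By Bayes' rule, P(Bag 1 | brown) = 27/91 / 125/221 = 459/875 ≈ 0.5246.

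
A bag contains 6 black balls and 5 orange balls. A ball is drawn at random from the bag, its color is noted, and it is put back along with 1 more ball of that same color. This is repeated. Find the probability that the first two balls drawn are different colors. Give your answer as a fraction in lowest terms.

Either orange then black, or black then orange; after the first draw the total is 12.
P = (5/11)·(6/12) + (6/11)·(5/12) = 5/11 ≈ 0.4545.

5/11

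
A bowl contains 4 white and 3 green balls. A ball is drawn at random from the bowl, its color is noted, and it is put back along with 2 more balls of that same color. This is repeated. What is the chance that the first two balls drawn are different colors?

8/21

Either white then green, or green then white; after the first draw the total is 9.
P = (4/7)·(3/9) + (3/7)·(4/9) = 8/21 ≈ 0.3810.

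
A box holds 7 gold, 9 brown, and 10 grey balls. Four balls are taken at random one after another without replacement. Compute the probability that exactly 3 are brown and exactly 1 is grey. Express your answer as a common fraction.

Unordered draws without replacement: count favorable combinations over C(26,4).
Favorable = C(7,0) · C(9,3) · C(10,1) = 840; total = C(26,4) = 14950.
P = 840/14950 = 84/1495 ≈ 0.0562.

84/1495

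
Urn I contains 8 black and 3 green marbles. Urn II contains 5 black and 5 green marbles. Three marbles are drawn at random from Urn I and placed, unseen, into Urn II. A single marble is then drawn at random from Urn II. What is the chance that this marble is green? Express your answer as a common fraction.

64/143

Condition on how many of the transferred marbles are green (from Urn I: 3 green of 11; then Urn II has 13 total).
  0 green: C(3,0)C(8,3)/C(11,3) = 56/165; then P = 5/13
  1 green: C(3,1)C(8,2)/C(11,3) = 28/55; then P = 6/13
  2 green: C(3,2)C(8,1)/C(11,3) = 8/55; then P = 7/13
  3 green: C(3,3)C(8,0)/C(11,3) = 1/165; then P = 8/13
P(green from Urn II) = 64/143 ≈ 0.4476.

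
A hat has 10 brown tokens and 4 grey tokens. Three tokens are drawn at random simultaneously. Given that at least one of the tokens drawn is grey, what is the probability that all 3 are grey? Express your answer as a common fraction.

1/61

P(all 3 grey) = C(4,3)/C(14,3) = 1/91; P(at least one grey) = 1 − C(10,3)/C(14,3) = 61/91.
Since 'all 3 grey' ⊆ 'at least one grey', P(all 3 | at least one) = 1/91 / 61/91 = 1/61 ≈ 0.0164.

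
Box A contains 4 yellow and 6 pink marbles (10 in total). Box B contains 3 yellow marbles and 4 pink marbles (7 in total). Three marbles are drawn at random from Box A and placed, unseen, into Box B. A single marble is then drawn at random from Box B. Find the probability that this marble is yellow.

Condition on how many of the transferred marbles are yellow (from Box A: 4 yellow of 10; then Box B has 10 total).
  0 yellow: C(4,0)C(6,3)/C(10,3) = 1/6; then P = 3/10
  1 yellow: C(4,1)C(6,2)/C(10,3) = 1/2; then P = 4/10
  2 yellow: C(4,2)C(6,1)/C(10,3) = 3/10; then P = 5/10
  3 yellow: C(4,3)C(6,0)/C(10,3) = 1/30; then P = 6/10
P(yellow from Box B) = 21/50 ≈ 0.4200.

21/50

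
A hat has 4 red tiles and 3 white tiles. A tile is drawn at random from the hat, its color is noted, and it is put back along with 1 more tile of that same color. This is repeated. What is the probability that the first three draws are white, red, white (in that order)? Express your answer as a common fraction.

2/21

Track the composition after each reinforcement of +1.
P = (3/7) · (4/8) · (4/9) = 2/21 ≈ 0.0952.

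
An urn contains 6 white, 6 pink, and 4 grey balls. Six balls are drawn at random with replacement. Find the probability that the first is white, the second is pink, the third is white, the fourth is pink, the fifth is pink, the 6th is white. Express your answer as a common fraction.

Multiply the conditional probability of each draw in order, with replacement (the composition resets each draw).
P = (6/16) · (6/16) · (6/16) · (6/16) · (6/16) · (6/16) = 729/262144 ≈ 0.0028.

729/262144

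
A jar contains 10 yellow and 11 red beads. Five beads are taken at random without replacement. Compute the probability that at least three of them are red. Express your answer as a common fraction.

1243/2261

Sum the hypergeometric tail for j = 3,…,5 red beads.
Favorable = C(11,3)·C(10,2) + C(11,4)·C(10,1) + C(11,5)·C(10,0) = 11187; total = C(21,5) = 20349.
P = 11187/20349 = 1243/2261 ≈ 0.5498.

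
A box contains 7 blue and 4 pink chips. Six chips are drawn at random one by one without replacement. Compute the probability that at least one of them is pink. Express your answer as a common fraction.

Use the complement: P(at least one pink) = 1 − P(no pink).
P(none) = C(7,6)/C(11,6) = 7/462.
So P = 1 − 7/462 = 65/66 ≈ 0.9848.

65/66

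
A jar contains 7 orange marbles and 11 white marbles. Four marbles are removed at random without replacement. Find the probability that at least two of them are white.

Sum the hypergeometric tail for j = 2,…,4 white marbles.
Favorable = C(11,2)·C(7,2) + C(11,3)·C(7,1) + C(11,4)·C(7,0) = 2640; total = C(18,4) = 3060.
P = 2640/3060 = 44/51 ≈ 0.8627.

44/51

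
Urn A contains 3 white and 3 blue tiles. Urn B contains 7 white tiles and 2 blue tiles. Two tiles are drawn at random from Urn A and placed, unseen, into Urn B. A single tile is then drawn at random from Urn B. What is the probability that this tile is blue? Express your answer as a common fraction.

Condition on how many of the transferred tiles are blue (from Urn A: 3 blue of 6; then Urn B has 11 total).
  0 blue: C(3,0)C(3,2)/C(6,2) = 1/5; then P = 2/11
  1 blue: C(3,1)C(3,1)/C(6,2) = 3/5; then P = 3/11
  2 blue: C(3,2)C(3,0)/C(6,2) = 1/5; then P = 4/11
P(blue from Urn B) = 3/11 ≈ 0.2727.

3/11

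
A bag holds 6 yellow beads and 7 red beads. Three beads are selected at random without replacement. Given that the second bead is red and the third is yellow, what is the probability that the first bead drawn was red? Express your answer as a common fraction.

P(first=red and the second bead is red and the third is yellow) = (7/13)·(6/12)·(6/11) = 21/143.
P(E) = Σ over first color = 35/286 + 21/143 = 7/26.
By Bayes, P(first=red | E) = 21/143 / 7/26 = 6/11 ≈ 0.5455.

6/11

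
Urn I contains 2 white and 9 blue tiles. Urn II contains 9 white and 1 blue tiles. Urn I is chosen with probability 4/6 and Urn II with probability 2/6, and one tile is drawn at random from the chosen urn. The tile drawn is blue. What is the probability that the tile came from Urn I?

P(blue | Urn I) = 9/11; P(blue | Urn II) = 1/10.
P(blue) = 2/3·9/11 + 1/3·1/10 = 191/330.
By Bayes' rule, P(Urn I | blue) = 6/11 / 191/330 = 180/191 ≈ 0.9424.

180/191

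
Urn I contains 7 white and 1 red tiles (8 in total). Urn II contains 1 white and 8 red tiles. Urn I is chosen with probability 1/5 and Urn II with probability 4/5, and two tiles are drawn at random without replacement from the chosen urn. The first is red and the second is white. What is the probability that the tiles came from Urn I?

P(E | Urn I) = 1/8; P(E | Urn II) = 1/9.
P(E) = 1/5·1/8 + 4/5·1/9 = 41/360.
By Bayes' rule, P(Urn I | E) = 1/40 / 41/360 = 9/41 ≈ 0.2195.

9/41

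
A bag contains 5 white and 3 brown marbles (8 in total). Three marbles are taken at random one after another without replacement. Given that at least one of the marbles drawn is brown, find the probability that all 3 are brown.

1/46

P(all 3 brown) = C(3,3)/C(8,3) = 1/56; P(at least one brown) = 1 − C(5,3)/C(8,3) = 23/28.
Since 'all 3 brown' ⊆ 'at least one brown', P(all 3 | at least one) = 1/56 / 23/28 = 1/46 ≈ 0.0217.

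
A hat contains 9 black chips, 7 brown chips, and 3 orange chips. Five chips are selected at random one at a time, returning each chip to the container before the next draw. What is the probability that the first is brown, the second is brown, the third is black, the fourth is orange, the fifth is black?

Multiply the conditional probability of each draw in order, with replacement (the composition resets each draw).
P = (7/19) · (7/19) · (9/19) · (3/19) · (9/19) = 11907/2476099 ≈ 0.0048.

11907/2476099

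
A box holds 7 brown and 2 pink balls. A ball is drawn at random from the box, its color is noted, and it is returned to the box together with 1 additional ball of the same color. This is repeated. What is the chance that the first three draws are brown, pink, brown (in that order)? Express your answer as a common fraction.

Track the composition after each reinforcement of +1.
P = (7/9) · (2/10) · (8/11) = 56/495 ≈ 0.1131.

56/495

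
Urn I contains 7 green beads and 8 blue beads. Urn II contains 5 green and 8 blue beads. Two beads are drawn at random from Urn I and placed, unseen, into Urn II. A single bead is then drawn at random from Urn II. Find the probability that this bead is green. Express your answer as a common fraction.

Condition on how many of the transferred beads are green (from Urn I: 7 green of 15; then Urn II has 15 total).
  0 green: C(7,0)C(8,2)/C(15,2) = 4/15; then P = 5/15
  1 green: C(7,1)C(8,1)/C(15,2) = 8/15; then P = 6/15
  2 green: C(7,2)C(8,0)/C(15,2) = 1/5; then P = 7/15
P(green from Urn II) = 89/225 ≈ 0.3956.

89/225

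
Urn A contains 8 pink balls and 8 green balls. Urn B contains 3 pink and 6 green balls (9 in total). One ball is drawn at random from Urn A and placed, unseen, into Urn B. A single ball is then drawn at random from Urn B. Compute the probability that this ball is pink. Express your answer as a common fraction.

7/20

Condition on how many of the transferred balls are pink (from Urn A: 8 pink of 16; then Urn B has 10 total).
  0 pink: C(8,0)C(8,1)/C(16,1) = 1/2; then P = 3/10
  1 pink: C(8,1)C(8,0)/C(16,1) = 1/2; then P = 4/10
P(pink from Urn B) = 7/20 ≈ 0.3500.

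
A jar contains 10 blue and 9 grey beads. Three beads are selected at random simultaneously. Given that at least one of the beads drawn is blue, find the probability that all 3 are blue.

8/59

P(all 3 blue) = C(10,3)/C(19,3) = 40/323; P(at least one blue) = 1 − C(9,3)/C(19,3) = 295/323.
Since 'all 3 blue' ⊆ 'at least one blue', P(all 3 | at least one) = 40/323 / 295/323 = 8/59 ≈ 0.1356.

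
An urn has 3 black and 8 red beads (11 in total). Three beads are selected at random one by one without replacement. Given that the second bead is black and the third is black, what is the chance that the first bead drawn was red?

8/9

P(first=red and the second bead is black and the third is black) = (8/11)·(3/10)·(2/9) = 8/165.
P(E) = Σ over first color = 1/165 + 8/165 = 3/55.
By Bayes, P(first=red | E) = 8/165 / 3/55 = 8/9 ≈ 0.8889.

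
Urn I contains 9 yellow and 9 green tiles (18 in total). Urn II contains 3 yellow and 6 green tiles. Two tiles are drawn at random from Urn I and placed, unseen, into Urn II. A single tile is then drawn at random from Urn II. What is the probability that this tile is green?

7/11

Condition on how many of the transferred tiles are green (from Urn I: 9 green of 18; then Urn II has 11 total).
  0 green: C(9,0)C(9,2)/C(18,2) = 4/17; then P = 6/11
  1 green: C(9,1)C(9,1)/C(18,2) = 9/17; then P = 7/11
  2 green: C(9,2)C(9,0)/C(18,2) = 4/17; then P = 8/11
P(green from Urn II) = 7/11 ≈ 0.6364.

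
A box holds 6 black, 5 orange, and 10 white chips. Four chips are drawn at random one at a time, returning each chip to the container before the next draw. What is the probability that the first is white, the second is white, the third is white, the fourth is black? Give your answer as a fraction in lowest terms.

Multiply the conditional probability of each draw in order, with replacement (the composition resets each draw).
P = (10/21) · (10/21) · (10/21) · (6/21) = 2000/64827 ≈ 0.0309.

2000/64827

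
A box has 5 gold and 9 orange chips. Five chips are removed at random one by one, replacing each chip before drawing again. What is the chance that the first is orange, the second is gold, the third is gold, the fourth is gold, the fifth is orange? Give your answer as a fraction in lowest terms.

Multiply the conditional probability of each draw in order, with replacement (the composition resets each draw).
P = (9/14) · (5/14) · (5/14) · (5/14) · (9/14) = 10125/537824 ≈ 0.0188.

10125/537824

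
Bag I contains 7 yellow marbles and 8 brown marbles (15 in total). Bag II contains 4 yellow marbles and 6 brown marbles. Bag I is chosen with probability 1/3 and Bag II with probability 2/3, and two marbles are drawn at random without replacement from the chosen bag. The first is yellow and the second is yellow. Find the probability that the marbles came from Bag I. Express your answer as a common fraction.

3/7

P(E | Bag I) = 1/5; P(E | Bag II) = 2/15.
P(E) = 1/3·1/5 + 2/3·2/15 = 7/45.
By Bayes' rule, P(Bag I | E) = 1/15 / 7/45 = 3/7 ≈ 0.4286.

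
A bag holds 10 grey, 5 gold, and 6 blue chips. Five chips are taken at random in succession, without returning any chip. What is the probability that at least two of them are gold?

983/2907

Sum the hypergeometric tail for j = 2,…,5 gold chips.
Favorable = C(5,2)·C(16,3) + C(5,3)·C(16,2) + C(5,4)·C(16,1) + C(5,5)·C(16,0) = 6881; total = C(21,5) = 20349.
P = 6881/20349 = 983/2907 ≈ 0.3381.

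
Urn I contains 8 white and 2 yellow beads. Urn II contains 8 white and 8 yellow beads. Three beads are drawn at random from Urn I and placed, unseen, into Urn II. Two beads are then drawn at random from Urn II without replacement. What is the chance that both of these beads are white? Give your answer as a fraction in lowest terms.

Condition on how many of the transferred beads are white (from Urn I: 8 white of 10; then Urn II has 19 total).
  1 white: C(8,1)C(2,2)/C(10,3) = 1/15; then P = C(9,2)/C(19,2) = 4/19
  2 white: C(8,2)C(2,1)/C(10,3) = 7/15; then P = C(10,2)/C(19,2) = 5/19
  3 white: C(8,3)C(2,0)/C(10,3) = 7/15; then P = C(11,2)/C(19,2) = 55/171
P(both white) = 736/2565 ≈ 0.2869.

736/2565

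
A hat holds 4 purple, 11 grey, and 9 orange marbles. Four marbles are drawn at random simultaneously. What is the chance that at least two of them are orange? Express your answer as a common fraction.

123/253

Sum the hypergeometric tail for j = 2,…,4 orange marbles.
Favorable = C(9,2)·C(15,2) + C(9,3)·C(15,1) + C(9,4)·C(15,0) = 5166; total = C(24,4) = 10626.
P = 5166/10626 = 123/253 ≈ 0.4862.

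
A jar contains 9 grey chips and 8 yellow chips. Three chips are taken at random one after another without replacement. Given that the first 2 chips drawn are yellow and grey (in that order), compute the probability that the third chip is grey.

After removing 1 grey, 1 yellow, the jar has 8 grey out of 15 remaining.
P(third is grey | given) = 8/15 ≈ 0.5333.

8/15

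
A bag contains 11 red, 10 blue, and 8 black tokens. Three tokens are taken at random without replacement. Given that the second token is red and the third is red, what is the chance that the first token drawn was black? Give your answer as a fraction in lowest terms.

P(first=black and the second token is red and the third is red) = (8/29)·(11/28)·(10/27) = 220/5481.
P(E) = Σ over first color = 55/1218 + 275/5481 + 220/5481 = 55/406.
By Bayes, P(first=black | E) = 220/5481 / 55/406 = 8/27 ≈ 0.2963.

8/27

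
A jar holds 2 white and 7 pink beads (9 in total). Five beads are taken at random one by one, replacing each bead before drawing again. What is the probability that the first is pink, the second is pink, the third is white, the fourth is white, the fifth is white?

392/59049

Multiply the conditional probability of each draw in order, with replacement (the composition resets each draw).
P = (7/9) · (7/9) · (2/9) · (2/9) · (2/9) = 392/59049 ≈ 0.0066.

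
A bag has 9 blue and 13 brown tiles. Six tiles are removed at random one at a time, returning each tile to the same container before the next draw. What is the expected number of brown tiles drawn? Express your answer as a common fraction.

39/11

By linearity of expectation, E[X] = Σ P(draw i is brown); each independent draw has P(brown) = 13/22.
E[X] = 6 · 13/22 = 39/11 ≈ 3.5455.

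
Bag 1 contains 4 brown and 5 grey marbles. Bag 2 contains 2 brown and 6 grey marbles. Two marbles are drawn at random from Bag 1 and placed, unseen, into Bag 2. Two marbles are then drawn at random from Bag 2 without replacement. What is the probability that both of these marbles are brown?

Condition on how many of the transferred marbles are brown (from Bag 1: 4 brown of 9; then Bag 2 has 10 total).
  0 brown: C(4,0)C(5,2)/C(9,2) = 5/18; then P = C(2,2)/C(10,2) = 1/45
  1 brown: C(4,1)C(5,1)/C(9,2) = 5/9; then P = C(3,2)/C(10,2) = 1/15
  2 brown: C(4,2)C(5,0)/C(9,2) = 1/6; then P = C(4,2)/C(10,2) = 2/15
P(both brown) = 53/810 ≈ 0.0654.

53/810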